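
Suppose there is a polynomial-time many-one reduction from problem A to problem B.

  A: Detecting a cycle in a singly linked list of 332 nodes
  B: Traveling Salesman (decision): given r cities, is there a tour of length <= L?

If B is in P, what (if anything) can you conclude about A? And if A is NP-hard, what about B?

A poly-time reduction A <=_p B means any A-instance can be transformed to a B-instance in poly time.
If B is in P: compose the reduction with B's poly-time algorithm to solve A in poly time, so A is in P.
If A is NP-hard: every NP problem reduces to A, which reduces to B; composing reductions, every NP problem reduces to B, so B is NP-hard.
(Here in fact A is P and B is NP-complete.)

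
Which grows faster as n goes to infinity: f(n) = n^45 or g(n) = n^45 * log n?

g(n) = n^45 * log n grows faster: extra log n factor -> infinity.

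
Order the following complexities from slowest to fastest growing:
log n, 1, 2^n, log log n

Ordered by growth rate: 1 < log log n < log n < 2^n.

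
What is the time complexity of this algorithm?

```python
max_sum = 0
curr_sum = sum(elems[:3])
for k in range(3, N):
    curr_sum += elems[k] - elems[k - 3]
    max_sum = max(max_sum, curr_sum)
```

Time complexity: O(n).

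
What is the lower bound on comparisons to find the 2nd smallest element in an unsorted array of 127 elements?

Finding the 2nd smallest of 127 elements requires Omega(n) comparisons. Every element must participate in at least one comparison; otherwise it could be the 2nd smallest.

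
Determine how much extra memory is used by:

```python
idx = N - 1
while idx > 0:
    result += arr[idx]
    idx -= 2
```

Space complexity: O(1).
Only a constant amount of auxiliary storage is used; nothing grows with n.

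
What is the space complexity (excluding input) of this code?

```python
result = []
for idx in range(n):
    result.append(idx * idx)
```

Space complexity: O(n).
Auxiliary storage grows linearly with the input size n in the worst case.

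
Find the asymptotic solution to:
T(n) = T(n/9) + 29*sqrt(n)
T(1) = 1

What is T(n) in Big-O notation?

Each level contributes sqrt(n/9^k). Geometric series with ratio 1/sqrt(9) < 1 sums to O(sqrt(n)).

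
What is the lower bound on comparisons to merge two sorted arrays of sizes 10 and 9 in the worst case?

Adversary: with |10 - 9| <= 1 the inputs can be fully interleaved so that every adjacent pair in the merged output comes from different arrays. Then each of the 18 adjacent pairs must be directly compared, or the algorithm cannot determine their relative order. Standard merge meets this bound.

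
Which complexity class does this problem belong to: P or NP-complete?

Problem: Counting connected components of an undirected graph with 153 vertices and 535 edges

This problem is in P: BFS/DFS visits each vertex and edge once: O(V+E).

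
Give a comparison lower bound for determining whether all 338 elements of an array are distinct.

In the algebraic decision-tree model, the YES region for element distinctness on 338 elements has 338! connected components (one per ordering). Ben-Or's theorem then gives a lower bound of Omega(log(n!)) = Omega(n log n).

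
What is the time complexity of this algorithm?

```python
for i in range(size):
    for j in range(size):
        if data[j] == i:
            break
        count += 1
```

Time complexity: O(n^2).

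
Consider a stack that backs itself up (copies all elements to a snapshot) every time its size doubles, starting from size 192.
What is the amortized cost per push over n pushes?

Backups occur at sizes 192, 384, 768, ..., copying 192 + 384 + 768 + ... <= 2n elements total (geometric series). Spread over n pushes, the amortized backup cost is O(1) per push.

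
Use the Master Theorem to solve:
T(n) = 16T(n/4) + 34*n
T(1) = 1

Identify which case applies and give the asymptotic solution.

a=16, b=4, f(n)=34*n.
log_4(16) = 2 > 1.
Since f(n) = O(n^1) is polynomially smaller than n^2, Case 1 applies.
T(n) = Theta(n^2).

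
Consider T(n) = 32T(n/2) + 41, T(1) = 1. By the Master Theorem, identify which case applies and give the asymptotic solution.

a=32, b=2, f(n)=41.
log_2(32) = 5 > 0.
Since f(n) = O(n^0) is polynomially smaller than n^5, Case 1 applies.
T(n) = Theta(n^5).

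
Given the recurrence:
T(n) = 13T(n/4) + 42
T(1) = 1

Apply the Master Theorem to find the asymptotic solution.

a=13, b=4, f(n)=42. log_4(13) = 1.85. Case 1 of Master Theorem: T(n) = O(n^1.85).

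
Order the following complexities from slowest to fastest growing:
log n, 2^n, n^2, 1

Ordered by growth rate: 1 < log n < n^2 < 2^n.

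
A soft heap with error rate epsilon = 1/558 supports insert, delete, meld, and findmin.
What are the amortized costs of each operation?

Soft heaps (Chazelle) allow up to an epsilon = 1/558 fraction of elements to have corrupted (raised) keys. Insert is O(log(1/epsilon)) = O(log 558) amortized -- the structure maintains heap-ordered binary trees of rank bounded by O(log(1/epsilon)). Meld concatenates root lists: O(1) amortized. Delete and findmin are O(1) amortized.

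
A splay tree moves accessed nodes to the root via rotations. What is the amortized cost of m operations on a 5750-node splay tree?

Using a potential function Phi = sum of log(size of subtree) for each node, each splay operation has amortized cost O(log n) where n = 5750. Bad individual operations (O(n)) are offset by decreased potential.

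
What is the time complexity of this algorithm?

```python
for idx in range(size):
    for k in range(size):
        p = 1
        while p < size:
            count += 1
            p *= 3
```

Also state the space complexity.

Time complexity: O(n^2 log n).
Space complexity: O(1).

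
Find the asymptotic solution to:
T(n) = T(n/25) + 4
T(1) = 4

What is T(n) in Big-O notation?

Each step divides n by 25 and adds 4. After log_25(n) steps, T(n) = O(log n).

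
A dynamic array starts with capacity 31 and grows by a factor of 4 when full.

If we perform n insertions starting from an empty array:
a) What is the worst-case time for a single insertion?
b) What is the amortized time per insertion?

(a) Worst-case single insertion: O(n) -- when the array is full at capacity c, the resize copies all c elements, and c can be Theta(n).
(b) Resizes happen at sizes 31, 124, 496, ... Total copy cost for n insertions: 31 + 124 + ... = O(n) (geometric series with ratio 1/4). Amortized cost per insertion: O(n)/n = O(1).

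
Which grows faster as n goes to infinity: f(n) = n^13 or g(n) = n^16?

g(n) = n^16 grows faster: n^16/n^13 = n^3 -> infinity.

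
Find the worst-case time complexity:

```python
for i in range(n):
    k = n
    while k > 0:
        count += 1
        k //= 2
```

Time complexity: O(n log n).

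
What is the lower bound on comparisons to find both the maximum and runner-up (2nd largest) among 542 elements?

Lower bound: finding the max needs 542-1 comparisons. By an adversary weight-doubling argument, the maximum element must personally win at least ceil(log_2(542)) = 10 comparisons in any correct algorithm. The 2nd largest is among those 10 direct losers, and distinguishing it requires 10-1 more comparisons. Total >= 542-1 + 10-1 = 550. A balanced tournament achieves this bound exactly.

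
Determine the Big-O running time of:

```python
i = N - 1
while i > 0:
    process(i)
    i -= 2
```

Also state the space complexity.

Time complexity: O(n).
Space complexity: O(1).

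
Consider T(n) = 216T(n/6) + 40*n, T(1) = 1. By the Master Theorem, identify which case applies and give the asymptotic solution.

a=216, b=6, f(n)=40*n.
log_6(216) = 3 > 1.
Since f(n) = O(n^1) is polynomially smaller than n^3, Case 1 applies.
T(n) = Theta(n^3).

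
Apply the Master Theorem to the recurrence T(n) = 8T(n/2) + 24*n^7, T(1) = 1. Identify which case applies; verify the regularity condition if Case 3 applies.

a=8, b=2, f(n)=24*n^7.
log_2(8) = 3 < 7.
f(n) = Omega(n^(3+epsilon)) for some epsilon > 0, so Case 3 is the candidate.
Regularity: a*f(n/b) = 8*24*(n/2)^7 = (8/128)*24*n^7 <= c*f(n) with c = 8/128 < 1. Satisfied.
Case 3: T(n) = Theta(n^7).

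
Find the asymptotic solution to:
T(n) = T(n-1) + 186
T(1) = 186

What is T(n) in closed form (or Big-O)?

Unrolling: T(n) = T(n-1) + 186 = T(n-2) + 2*186 = ... = T(1) + (n-1)*186 = 186 + (n-1)*186 = 186n.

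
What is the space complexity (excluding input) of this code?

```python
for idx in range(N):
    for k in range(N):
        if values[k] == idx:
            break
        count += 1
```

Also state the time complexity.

Space complexity: O(1).
Only a constant amount of auxiliary storage is used; nothing grows with n.
Time complexity: O(n^2).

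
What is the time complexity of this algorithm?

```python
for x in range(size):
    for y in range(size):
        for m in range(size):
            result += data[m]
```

Time complexity: O(n^3).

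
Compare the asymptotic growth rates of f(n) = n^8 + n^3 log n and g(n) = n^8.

f(n) = n^8 + n^3 log n and g(n) = n^8 are Theta of each other: the lower-order n^3 log n term is o(n^8); both are Theta(n^8).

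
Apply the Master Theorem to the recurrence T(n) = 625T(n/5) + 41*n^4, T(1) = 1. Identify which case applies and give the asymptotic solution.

a=625, b=5, f(n)=41*n^4.
log_5(625) = 4, so n^(log_b(a)) = n^4.
f(n) = Theta(n^4), so Case 2 applies.
T(n) = Theta(n^4 log n).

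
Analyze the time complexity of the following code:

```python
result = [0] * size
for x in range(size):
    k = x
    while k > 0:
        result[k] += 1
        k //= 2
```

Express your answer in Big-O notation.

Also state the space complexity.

Time complexity: O(n log n).
Space complexity: O(n).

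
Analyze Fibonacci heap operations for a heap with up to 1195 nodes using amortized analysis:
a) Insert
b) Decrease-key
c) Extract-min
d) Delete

Fibonacci heaps use lazy consolidation. Potential function Phi = t + 2m (t = number of trees, m = marked nodes).
- Insert: O(1) actual, Delta Phi = +1 (one new tree) => O(1) amortized.
- Decrease-key: with c cascading cuts, actual cost is O(c); Delta Phi <= c - 2(c-1) + 2 = 4 - c (c new trees; >= c-1 marks cleared; <= 1 new mark). Amortized O(c) + (4 - c) = O(1).
- Extract-min: O(D(n) + t) actual; consolidation drops t to <= D(n)+1, so Delta Phi pays for the t term. D(n) = O(log n) for n = 1195 => O(log n) amortized.
- Delete: decrease-key to -inf then extract-min = O(log n).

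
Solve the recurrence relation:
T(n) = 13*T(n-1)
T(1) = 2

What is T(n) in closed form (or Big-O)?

Each step multiplies by 13. T(n) = T(1)*13^(n-1) = 2*13^(n-1).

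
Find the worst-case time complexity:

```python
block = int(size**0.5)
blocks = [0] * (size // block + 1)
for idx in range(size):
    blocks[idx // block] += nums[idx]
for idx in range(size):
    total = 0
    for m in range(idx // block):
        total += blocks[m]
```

Time complexity: O(n * sqrt(n)).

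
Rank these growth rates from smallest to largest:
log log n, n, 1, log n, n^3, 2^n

Ordered by growth rate: 1 < log log n < log n < n < n^3 < 2^n.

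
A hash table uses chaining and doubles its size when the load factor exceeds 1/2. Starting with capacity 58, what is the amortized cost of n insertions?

Rehashing occurs when load exceeds 1/2. Total rehash cost is geometric series summing to O(n). Each insertion itself is O(1). Amortized: O(1).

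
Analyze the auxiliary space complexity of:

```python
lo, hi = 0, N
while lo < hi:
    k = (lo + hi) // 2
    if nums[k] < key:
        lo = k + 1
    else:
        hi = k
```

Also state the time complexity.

Space complexity: O(1).
Only a constant amount of auxiliary storage is used; nothing grows with n.
Time complexity: O(log n).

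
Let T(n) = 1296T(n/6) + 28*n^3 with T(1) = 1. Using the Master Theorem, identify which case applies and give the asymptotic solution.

a=1296, b=6, f(n)=28*n^3.
log_6(1296) = 4 > 3.
Since f(n) = O(n^3) is polynomially smaller than n^4, Case 1 applies.
T(n) = Theta(n^4).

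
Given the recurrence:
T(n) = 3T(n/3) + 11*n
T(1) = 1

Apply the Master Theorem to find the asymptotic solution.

a=3, b=3, f(n)=11*n. log_3(3) = 1. Case 2: T(n) = O(n log n).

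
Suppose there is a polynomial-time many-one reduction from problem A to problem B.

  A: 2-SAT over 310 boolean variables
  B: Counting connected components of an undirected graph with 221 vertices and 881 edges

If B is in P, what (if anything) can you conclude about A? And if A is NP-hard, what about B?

A poly-time reduction A <=_p B means any A-instance can be transformed to a B-instance in poly time.
If B is in P: compose the reduction with B's poly-time algorithm to solve A in poly time, so A is in P.
If A is NP-hard: every NP problem reduces to A, which reduces to B; composing reductions, every NP problem reduces to B, so B is NP-hard.
(Here in fact A is P and B is P.)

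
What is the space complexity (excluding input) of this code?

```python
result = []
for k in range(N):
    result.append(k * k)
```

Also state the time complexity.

Space complexity: O(n).
Auxiliary storage grows linearly with the input size n in the worst case.
Time complexity: O(n).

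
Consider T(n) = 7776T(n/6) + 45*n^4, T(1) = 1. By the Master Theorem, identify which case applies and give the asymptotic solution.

a=7776, b=6, f(n)=45*n^4.
log_6(7776) = 5 > 4.
Since f(n) = O(n^4) is polynomially smaller than n^5, Case 1 applies.
T(n) = Theta(n^5).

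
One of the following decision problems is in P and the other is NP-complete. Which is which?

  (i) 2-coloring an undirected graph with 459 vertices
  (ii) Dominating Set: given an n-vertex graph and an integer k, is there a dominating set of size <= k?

(i) is P: 2-coloring is bipartiteness testing via BFS, O(V+E).
(ii) is NP-complete: reduces from Set Cover (with k part of the input).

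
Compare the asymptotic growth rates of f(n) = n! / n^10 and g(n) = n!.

g(n) = n! grows faster: the ratio n!/(n!/n^10) = n^10 -> infinity.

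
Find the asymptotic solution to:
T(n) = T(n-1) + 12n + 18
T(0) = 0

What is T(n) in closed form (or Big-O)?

Dominant term in sum is 12*sum(i, i=1..n) = 12*n*(n+1)/2 = O(n^2).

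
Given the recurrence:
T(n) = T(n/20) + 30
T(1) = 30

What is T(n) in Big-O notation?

Each step divides n by 20 and adds 30. After log_20(n) steps, T(n) = O(log n).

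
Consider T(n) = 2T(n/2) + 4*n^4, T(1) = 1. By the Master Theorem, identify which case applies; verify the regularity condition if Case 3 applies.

a=2, b=2, f(n)=4*n^4.
log_2(2) = 1 < 4.
f(n) = Omega(n^(1+epsilon)) for some epsilon > 0, so Case 3 is the candidate.
Regularity: a*f(n/b) = 2*4*(n/2)^4 = (2/16)*4*n^4 <= c*f(n) with c = 2/16 < 1. Satisfied.
Case 3: T(n) = Theta(n^4).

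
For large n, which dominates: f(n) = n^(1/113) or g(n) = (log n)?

f(n) = n^(1/113) grows faster: any positive power of n dominates any polylog.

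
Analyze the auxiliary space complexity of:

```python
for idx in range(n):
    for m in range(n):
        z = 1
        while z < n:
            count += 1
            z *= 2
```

Space complexity: O(1).
Only a constant amount of auxiliary storage is used; nothing grows with n.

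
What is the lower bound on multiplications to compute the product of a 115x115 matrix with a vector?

A 115x115 matrix-vector product has 115 inner products of length 115. Output depends on all 115^2 = 13225 matrix entries. At least 13225 multiplications needed.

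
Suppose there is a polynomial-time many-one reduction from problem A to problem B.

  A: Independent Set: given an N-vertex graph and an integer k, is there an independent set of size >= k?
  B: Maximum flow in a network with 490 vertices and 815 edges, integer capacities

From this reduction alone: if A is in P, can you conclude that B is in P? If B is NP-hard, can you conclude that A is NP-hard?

A poly-time reduction A <=_p B transfers tractability DOWN (B easy => A easy) and hardness UP (A hard => B hard), not the reverse.
From A in P, the reduction alone does NOT give B in P: any problem in P trivially reduces to SAT, yet SAT is not known to be in P.
From B NP-hard, the reduction alone does NOT give A NP-hard: again, easy problems reduce to hard ones.
(Here in fact A is NP-complete and B is in P, so no such reduction is known -- its existence would imply P = NP; the analysis concerns only what the assumed reduction would or would not let you conclude.)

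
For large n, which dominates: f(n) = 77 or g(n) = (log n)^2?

g(n) = (log n)^2 grows faster: any unbounded function dominates a constant.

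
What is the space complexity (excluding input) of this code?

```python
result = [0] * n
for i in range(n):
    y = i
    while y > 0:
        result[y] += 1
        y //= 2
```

Space complexity: O(n).
Auxiliary storage grows linearly with the input size n in the worst case.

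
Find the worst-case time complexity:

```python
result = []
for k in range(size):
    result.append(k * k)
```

Time complexity: O(n).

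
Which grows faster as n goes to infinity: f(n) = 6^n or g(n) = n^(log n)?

f(n) = 6^n grows faster: take logs: log(n^(log n)) = (log n)^2, log(6^n) = n log 6; n dominates (log n)^2.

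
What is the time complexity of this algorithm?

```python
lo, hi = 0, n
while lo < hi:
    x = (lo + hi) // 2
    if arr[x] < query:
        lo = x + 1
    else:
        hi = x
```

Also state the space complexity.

Time complexity: O(log n).
Space complexity: O(1).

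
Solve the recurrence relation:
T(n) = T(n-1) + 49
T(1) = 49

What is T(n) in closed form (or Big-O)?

Unrolling: T(n) = T(n-1) + 49 = T(n-2) + 2*49 = ... = T(1) + (n-1)*49 = 49 + (n-1)*49 = 49n.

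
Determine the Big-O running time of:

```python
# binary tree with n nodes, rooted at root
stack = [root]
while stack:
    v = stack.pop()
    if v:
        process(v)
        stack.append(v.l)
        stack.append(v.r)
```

Time complexity: O(n).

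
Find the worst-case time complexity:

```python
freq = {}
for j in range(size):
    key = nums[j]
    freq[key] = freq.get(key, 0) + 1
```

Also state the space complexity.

Time complexity: O(n).
Space complexity: O(n).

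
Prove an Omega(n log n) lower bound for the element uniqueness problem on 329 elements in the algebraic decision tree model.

In the algebraic decision tree model, element uniqueness on 329 elements is equivalent to determining which cell of an arrangement of C(329,2) = 53956 hyperplanes x_i = x_j contains the input point. Ben-Or's theorem shows this requires Omega(n log n).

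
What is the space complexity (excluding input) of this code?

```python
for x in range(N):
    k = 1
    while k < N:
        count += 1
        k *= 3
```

Space complexity: O(1).
Only a constant amount of auxiliary storage is used; nothing grows with n.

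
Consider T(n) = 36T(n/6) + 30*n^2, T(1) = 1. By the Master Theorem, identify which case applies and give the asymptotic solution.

a=36, b=6, f(n)=30*n^2.
log_6(36) = 2, so n^(log_b(a)) = n^2.
f(n) = Theta(n^2), so Case 2 applies.
T(n) = Theta(n^2 log n).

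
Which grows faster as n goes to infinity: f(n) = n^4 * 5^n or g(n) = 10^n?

g(n) = 10^n grows faster: 10^n / (n^4 5^n) = (10/5)^n / n^4 -> infinity since 10/5 > 1.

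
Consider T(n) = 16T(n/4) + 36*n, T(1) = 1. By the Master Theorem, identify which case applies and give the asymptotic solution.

a=16, b=4, f(n)=36*n.
log_4(16) = 2 > 1.
Since f(n) = O(n^1) is polynomially smaller than n^2, Case 1 applies.
T(n) = Theta(n^2).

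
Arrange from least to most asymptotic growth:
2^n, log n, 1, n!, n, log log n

Ordered by growth rate: 1 < log log n < log n < n < 2^n < n!.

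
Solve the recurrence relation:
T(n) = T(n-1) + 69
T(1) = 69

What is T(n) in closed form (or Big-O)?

Unrolling: T(n) = T(n-1) + 69 = T(n-2) + 2*69 = ... = T(1) + (n-1)*69 = 69 + (n-1)*69 = 69n.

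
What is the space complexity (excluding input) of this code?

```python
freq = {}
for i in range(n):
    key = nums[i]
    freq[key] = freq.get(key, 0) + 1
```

Space complexity: O(n).
Auxiliary storage grows linearly with the input size n in the worst case.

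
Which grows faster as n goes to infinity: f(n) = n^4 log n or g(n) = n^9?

g(n) = n^9 grows faster: n^9 / (n^4 log n) = n^5/log n -> infinity.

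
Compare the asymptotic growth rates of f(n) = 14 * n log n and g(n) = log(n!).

f(n) = 14 * n log n and g(n) = log(n!) are Theta of each other: Stirling: log(n!) = n log n - n + O(log n) = Theta(n log n); the constant 14 doesn't change the Theta class.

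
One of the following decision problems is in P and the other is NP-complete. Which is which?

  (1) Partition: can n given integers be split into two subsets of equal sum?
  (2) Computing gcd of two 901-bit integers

(1) is NP-complete: Subset Sum reduces to it (one of Karp's 21 NP-complete problems).
(2) is P: the Euclidean algorithm runs in polynomial time in the bit-length.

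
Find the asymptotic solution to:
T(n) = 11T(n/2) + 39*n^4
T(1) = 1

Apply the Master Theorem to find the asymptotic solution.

a=11, b=2, f(n)=39*n^4. log_2(11) = 3.459 < 4. Case 3: T(n) = O(n^4).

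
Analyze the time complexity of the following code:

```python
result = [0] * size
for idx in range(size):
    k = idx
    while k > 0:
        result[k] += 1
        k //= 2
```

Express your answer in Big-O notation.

Time complexity: O(n log n).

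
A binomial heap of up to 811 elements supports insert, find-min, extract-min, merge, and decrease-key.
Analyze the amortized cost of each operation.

A binomial heap with n <= 811 elements has at most floor(log_2 811) + 1 = 10 trees. Using potential Phi = number of trees: Insert adds one tree, but cascading merges reduce count -- amortized O(1). Find-min reads the cached minimum pointer: O(1). Extract-min creates O(log n) new trees: O(log n). Merge combines tree lists: O(log n). Decrease-key sifts the element up its tree of height <= log n: O(log n).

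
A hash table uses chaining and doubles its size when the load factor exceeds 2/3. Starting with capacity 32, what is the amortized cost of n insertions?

Rehashing occurs when load exceeds 2/3. Total rehash cost is geometric series summing to O(n). Each insertion itself is O(1). Amortized: O(1).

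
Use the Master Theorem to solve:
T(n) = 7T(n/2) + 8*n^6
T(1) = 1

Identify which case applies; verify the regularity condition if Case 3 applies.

a=7, b=2, f(n)=8*n^6.
log_2(7) = 2.807 < 6.
f(n) = Omega(n^(2.807+epsilon)) for some epsilon > 0, so Case 3 is the candidate.
Regularity: a*f(n/b) = 7*8*(n/2)^6 = (7/64)*8*n^6 <= c*f(n) with c = 7/64 < 1. Satisfied.
Case 3: T(n) = Theta(n^6).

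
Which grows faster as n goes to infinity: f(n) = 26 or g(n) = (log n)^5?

g(n) = (log n)^5 grows faster: any unbounded function dominates a constant.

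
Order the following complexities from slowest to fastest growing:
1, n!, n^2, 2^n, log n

Ordered by growth rate: 1 < log n < n^2 < 2^n < n!.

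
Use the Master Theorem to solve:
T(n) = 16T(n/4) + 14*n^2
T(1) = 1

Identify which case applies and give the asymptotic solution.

a=16, b=4, f(n)=14*n^2.
log_4(16) = 2, so n^(log_b(a)) = n^2.
f(n) = Theta(n^2), so Case 2 applies.
T(n) = Theta(n^2 log n).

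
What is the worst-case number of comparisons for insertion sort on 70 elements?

Insertion sort on reverse-sorted input: 1 + 2 + ... + (70-1) = 2415 comparisons.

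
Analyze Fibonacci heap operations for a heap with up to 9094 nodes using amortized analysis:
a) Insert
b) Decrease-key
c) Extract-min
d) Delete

Fibonacci heaps use lazy consolidation. Potential function Phi = t + 2m (t = number of trees, m = marked nodes).
- Insert: O(1) actual, Delta Phi = +1 (one new tree) => O(1) amortized.
- Decrease-key: with c cascading cuts, actual cost is O(c); Delta Phi <= c - 2(c-1) + 2 = 4 - c (c new trees; >= c-1 marks cleared; <= 1 new mark). Amortized O(c) + (4 - c) = O(1).
- Extract-min: O(D(n) + t) actual; consolidation drops t to <= D(n)+1, so Delta Phi pays for the t term. D(n) = O(log n) for n = 9094 => O(log n) amortized.
- Delete: decrease-key to -inf then extract-min = O(log n).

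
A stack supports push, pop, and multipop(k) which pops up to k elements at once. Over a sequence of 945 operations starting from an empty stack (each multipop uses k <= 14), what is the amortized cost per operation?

Each element is pushed exactly once and popped at most once (whether by pop or as part of a multipop). So the total number of individual pops over the whole sequence is at most the number of pushes, which is at most 945. Total work <= 2 * 945, hence O(1) amortized per operation.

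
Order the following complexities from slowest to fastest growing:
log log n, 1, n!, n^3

Ordered by growth rate: 1 < log log n < n^3 < n!.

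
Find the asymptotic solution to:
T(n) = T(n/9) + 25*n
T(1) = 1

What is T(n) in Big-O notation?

Geometric series: 25*n*(1 + 1/9 + 1/9^2 + ...) = O(n). T(n) = O(n).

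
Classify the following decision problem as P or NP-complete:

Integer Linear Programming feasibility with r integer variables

This problem is NP-complete: ILP feasibility is NP-complete (LP relaxation is in P).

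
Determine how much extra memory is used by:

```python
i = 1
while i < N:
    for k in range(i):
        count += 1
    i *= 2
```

Space complexity: O(1).
Only a constant amount of auxiliary storage is used; nothing grows with n.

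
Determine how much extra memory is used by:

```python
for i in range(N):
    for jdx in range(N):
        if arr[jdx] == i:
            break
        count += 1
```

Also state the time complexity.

Space complexity: O(1).
Only a constant amount of auxiliary storage is used; nothing grows with n.
Time complexity: O(n^2).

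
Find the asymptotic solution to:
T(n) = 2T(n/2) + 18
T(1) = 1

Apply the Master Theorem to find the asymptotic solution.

a=2, b=2, f(n)=18. log_2(2) = 1. Case 1 of Master Theorem: T(n) = O(n^1).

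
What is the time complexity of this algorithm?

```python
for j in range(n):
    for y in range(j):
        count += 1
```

Time complexity: O(n^2).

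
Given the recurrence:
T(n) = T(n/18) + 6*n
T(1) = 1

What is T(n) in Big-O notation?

Geometric series: 6*n*(1 + 1/18 + 1/18^2 + ...) = O(n). T(n) = O(n).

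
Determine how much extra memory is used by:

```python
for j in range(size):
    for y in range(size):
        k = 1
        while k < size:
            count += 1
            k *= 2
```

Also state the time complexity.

Space complexity: O(1).
Only a constant amount of auxiliary storage is used; nothing grows with n.
Time complexity: O(n^2 log n).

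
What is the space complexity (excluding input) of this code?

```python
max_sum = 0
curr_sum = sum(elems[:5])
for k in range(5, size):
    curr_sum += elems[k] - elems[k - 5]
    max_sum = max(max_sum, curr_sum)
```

Space complexity: O(1).
Only a constant amount of auxiliary storage is used; nothing grows with n.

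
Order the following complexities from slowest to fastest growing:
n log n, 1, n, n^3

Ordered by growth rate: 1 < n < n log n < n^3.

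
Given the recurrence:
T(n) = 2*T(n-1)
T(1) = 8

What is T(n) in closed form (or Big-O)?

Each step multiplies by 2. T(n) = T(1)*2^(n-1) = 8*2^(n-1).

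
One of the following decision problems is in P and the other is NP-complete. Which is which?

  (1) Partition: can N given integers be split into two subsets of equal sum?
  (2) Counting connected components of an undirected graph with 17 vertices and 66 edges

(1) is NP-complete: Subset Sum reduces to it (one of Karp's 21 NP-complete problems).
(2) is P: BFS/DFS visits each vertex and edge once: O(V+E).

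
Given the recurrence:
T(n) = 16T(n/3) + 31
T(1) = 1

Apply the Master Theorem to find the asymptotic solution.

a=16, b=3, f(n)=31. log_3(16) = 2.524. Case 1 of Master Theorem: T(n) = O(n^2.524).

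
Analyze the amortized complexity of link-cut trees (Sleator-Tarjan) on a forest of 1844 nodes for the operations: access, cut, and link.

Link-cut trees represent the forest using splay trees over preferred paths. With potential Phi = sum over nodes of log(size of virtual subtree), each access on 1844 nodes is O(log 1844) = O(log n) amortized by the splay-tree access lemma. Cut and link are O(1) plus one access.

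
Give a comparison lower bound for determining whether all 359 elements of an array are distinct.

In the algebraic decision-tree model, the YES region for element distinctness on 359 elements has 359! connected components (one per ordering). Ben-Or's theorem then gives a lower bound of Omega(log(n!)) = Omega(n log n).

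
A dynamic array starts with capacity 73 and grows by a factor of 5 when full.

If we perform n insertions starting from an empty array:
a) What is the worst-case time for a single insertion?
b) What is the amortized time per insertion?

(a) Worst-case single insertion: O(n) -- when the array is full at capacity c, the resize copies all c elements, and c can be Theta(n).
(b) Resizes happen at sizes 73, 365, 1825, ... Total copy cost for n insertions: 73 + 365 + ... = O(n) (geometric series with ratio 1/5). Amortized cost per insertion: O(n)/n = O(1).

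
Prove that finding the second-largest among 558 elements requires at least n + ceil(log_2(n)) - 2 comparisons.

Lower bound (adversary): identifying the maximum requires 558-1 comparisons (each eliminates one candidate). Assign weight 1 to each element; on each comparison the adversary lets the heavier side win and gives it the loser's weight. The max ends with weight 558, but each comparison it wins at most doubles its weight, so the max must win >= ceil(log_2(558)) = 10 comparisons. The second-largest is one of those 10 direct losers to the max, and identifying which one is largest needs >= 10-1 further comparisons. Total >= 558-1 + 10-1 = 566.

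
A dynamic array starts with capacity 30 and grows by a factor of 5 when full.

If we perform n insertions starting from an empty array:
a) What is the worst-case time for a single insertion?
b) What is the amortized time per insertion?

(a) Worst-case single insertion: O(n) -- when the array is full at capacity c, the resize copies all c elements, and c can be Theta(n).
(b) Resizes happen at sizes 30, 150, 750, ... Total copy cost for n insertions: 30 + 150 + ... = O(n) (geometric series with ratio 1/5). Amortized cost per insertion: O(n)/n = O(1).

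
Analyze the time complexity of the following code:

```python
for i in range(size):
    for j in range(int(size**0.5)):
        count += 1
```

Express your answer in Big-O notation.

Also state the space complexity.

Time complexity: O(n * sqrt(n)).
Space complexity: O(1).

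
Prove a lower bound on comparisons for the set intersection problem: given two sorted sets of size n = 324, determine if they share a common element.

For two sorted arrays of size n = 324, any correct algorithm must examine Omega(n) elements. If fewer are examined, an adversary places a common element in an unexamined gap. A merge-based scan achieves O(n), so the bound is tight.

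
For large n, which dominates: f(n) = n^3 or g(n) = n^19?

g(n) = n^19 grows faster: n^19/n^3 = n^16 -> infinity.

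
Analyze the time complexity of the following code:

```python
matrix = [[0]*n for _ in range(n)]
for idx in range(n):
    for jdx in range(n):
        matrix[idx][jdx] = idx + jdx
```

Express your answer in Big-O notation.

Time complexity: O(n^2).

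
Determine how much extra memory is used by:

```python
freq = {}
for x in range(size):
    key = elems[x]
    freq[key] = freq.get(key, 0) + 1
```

Space complexity: O(n).
Auxiliary storage grows linearly with the input size n in the worst case.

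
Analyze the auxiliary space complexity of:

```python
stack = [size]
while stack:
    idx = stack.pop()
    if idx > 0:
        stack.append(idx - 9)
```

Space complexity: O(1).
Only a constant amount of auxiliary storage is used; nothing grows with n.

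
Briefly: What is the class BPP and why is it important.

BPP (Bounded-error Probabilistic Polynomial time) is the class of problems solvable by a randomized algorithm in polynomial time with error probability at most 1/3. BPP contains P and is contained in PSPACE. It is widely conjectured that P = BPP, meaning randomness does not help for decision problems.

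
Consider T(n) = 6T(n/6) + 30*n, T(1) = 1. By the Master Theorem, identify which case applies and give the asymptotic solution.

a=6, b=6, f(n)=30*n.
log_6(6) = 1, so n^(log_b(a)) = n.
f(n) = Theta(n), so Case 2 applies.
T(n) = Theta(n log n).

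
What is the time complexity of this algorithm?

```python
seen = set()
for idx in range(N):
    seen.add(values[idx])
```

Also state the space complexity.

Time complexity: O(n).
Space complexity: O(n).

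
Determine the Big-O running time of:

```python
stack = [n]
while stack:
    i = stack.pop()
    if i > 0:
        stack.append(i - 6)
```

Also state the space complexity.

Time complexity: O(n).
Space complexity: O(1).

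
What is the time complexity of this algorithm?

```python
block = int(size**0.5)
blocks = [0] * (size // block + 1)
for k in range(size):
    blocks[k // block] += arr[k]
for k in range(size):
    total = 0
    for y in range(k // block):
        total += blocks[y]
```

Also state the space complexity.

Time complexity: O(n * sqrt(n)).
Space complexity: O(sqrt(n)).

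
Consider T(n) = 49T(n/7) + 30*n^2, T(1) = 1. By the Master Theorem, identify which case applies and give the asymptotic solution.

a=49, b=7, f(n)=30*n^2.
log_7(49) = 2, so n^(log_b(a)) = n^2.
f(n) = Theta(n^2), so Case 2 applies.
T(n) = Theta(n^2 log n).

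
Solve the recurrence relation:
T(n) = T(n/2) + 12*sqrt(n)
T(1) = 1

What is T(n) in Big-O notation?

Each level contributes sqrt(n/2^k). Geometric series with ratio 1/sqrt(2) < 1 sums to O(sqrt(n)).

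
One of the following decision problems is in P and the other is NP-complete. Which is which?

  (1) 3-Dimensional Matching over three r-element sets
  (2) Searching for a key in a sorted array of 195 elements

(1) is NP-complete: one of Karp's 21 NP-complete problems.
(2) is P: binary search runs in O(log n).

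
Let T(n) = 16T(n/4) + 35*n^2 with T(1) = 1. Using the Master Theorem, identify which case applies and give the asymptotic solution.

a=16, b=4, f(n)=35*n^2.
log_4(16) = 2, so n^(log_b(a)) = n^2.
f(n) = Theta(n^2), so Case 2 applies.
T(n) = Theta(n^2 log n).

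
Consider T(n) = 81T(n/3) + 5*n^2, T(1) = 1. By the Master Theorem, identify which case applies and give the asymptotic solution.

a=81, b=3, f(n)=5*n^2.
log_3(81) = 4 > 2.
Since f(n) = O(n^2) is polynomially smaller than n^4, Case 1 applies.
T(n) = Theta(n^4).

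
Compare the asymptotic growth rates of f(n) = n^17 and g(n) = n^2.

f(n) = n^17 grows faster: n^17/n^2 = n^15 -> infinity.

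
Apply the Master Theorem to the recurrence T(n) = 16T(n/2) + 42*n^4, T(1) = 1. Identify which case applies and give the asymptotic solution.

a=16, b=2, f(n)=42*n^4.
log_2(16) = 4, so n^(log_b(a)) = n^4.
f(n) = Theta(n^4), so Case 2 applies.
T(n) = Theta(n^4 log n).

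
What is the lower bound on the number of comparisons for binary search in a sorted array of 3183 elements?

With 3183 possible positions, we need at least ceil(log_2(3183)) = 12 comparisons. Each comparison splits the remaining candidates by at most half.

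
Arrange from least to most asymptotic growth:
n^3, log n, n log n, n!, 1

Ordered by growth rate: 1 < log n < n log n < n^3 < n!.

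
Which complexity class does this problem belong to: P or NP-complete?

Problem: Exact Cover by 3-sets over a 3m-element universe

This problem is NP-complete: one of Karp's 21 NP-complete problems.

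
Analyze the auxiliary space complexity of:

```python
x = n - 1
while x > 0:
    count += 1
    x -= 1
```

Space complexity: O(1).
Only a constant amount of auxiliary storage is used; nothing grows with n.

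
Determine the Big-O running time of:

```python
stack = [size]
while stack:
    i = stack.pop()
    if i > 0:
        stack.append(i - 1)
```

Time complexity: O(n).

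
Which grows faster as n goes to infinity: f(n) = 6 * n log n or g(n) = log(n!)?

f(n) = 6 * n log n and g(n) = log(n!) are Theta of each other: Stirling: log(n!) = n log n - n + O(log n) = Theta(n log n); the constant 6 doesn't change the Theta class.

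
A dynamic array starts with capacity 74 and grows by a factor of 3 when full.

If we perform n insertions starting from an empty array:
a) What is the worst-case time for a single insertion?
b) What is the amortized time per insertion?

(a) Worst-case single insertion: O(n) -- when the array is full at capacity c, the resize copies all c elements, and c can be Theta(n).
(b) Resizes happen at sizes 74, 222, 666, ... Total copy cost for n insertions: 74 + 222 + ... = O(n) (geometric series with ratio 1/3). Amortized cost per insertion: O(n)/n = O(1).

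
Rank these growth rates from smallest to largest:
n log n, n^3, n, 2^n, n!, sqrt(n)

Ordered by growth rate: sqrt(n) < n < n log n < n^3 < 2^n < n!.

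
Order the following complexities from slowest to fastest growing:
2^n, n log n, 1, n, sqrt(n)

Ordered by growth rate: 1 < sqrt(n) < n < n log n < 2^n.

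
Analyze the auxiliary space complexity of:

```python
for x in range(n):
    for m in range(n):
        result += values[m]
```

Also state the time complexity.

Space complexity: O(1).
Only a constant amount of auxiliary storage is used; nothing grows with n.
Time complexity: O(n^2).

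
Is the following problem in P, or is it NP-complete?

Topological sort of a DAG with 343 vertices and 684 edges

This problem is in P: DFS-based topological sort runs in O(V+E).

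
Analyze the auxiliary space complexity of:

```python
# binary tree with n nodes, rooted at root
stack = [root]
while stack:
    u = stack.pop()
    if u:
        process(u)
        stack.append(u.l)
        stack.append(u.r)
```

Space complexity: O(n).
Auxiliary storage grows linearly with the input size n in the worst case.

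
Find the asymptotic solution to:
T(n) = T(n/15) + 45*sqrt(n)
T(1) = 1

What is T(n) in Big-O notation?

Each level contributes sqrt(n/15^k). Geometric series with ratio 1/sqrt(15) < 1 sums to O(sqrt(n)).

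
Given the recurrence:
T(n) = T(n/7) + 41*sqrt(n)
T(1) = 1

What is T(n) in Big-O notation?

Each level contributes sqrt(n/7^k). Geometric series with ratio 1/sqrt(7) < 1 sums to O(sqrt(n)).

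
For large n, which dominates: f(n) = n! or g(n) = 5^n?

f(n) = n! grows faster: n!/5^n -> infinity by Stirling.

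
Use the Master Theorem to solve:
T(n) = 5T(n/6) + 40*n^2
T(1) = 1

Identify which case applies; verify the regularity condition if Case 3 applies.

a=5, b=6, f(n)=40*n^2.
log_6(5) = 0.8982 < 2.
f(n) = Omega(n^(0.8982+epsilon)) for some epsilon > 0, so Case 3 is the candidate.
Regularity: a*f(n/b) = 5*40*(n/6)^2 = (5/36)*40*n^2 <= c*f(n) with c = 5/36 < 1. Satisfied.
Case 3: T(n) = Theta(n^2).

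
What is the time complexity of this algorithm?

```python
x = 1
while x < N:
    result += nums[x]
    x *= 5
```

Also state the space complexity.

Time complexity: O(log n).
Space complexity: O(1).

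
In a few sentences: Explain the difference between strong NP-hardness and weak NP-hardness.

A problem is strongly NP-hard if it remains NP-hard even when all numbers in the input are bounded by a polynomial in the input length. A weakly NP-hard problem admits a pseudopolynomial algorithm. Subset Sum is weakly NP-hard (has O(nW) DP). 3-SAT is strongly NP-hard (no numeric parameters).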